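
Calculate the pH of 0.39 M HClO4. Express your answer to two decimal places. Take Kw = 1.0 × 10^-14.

HClO4 is a strong acid and dissociates completely, so [H+] = 0.39 M.
pH = -log(0.39) = 0.41

pH = 0.41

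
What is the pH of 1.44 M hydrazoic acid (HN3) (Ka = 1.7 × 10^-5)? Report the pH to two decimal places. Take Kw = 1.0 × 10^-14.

pH = 2.31

HN3 ⇌ N3- + H+
Let x = [H+] at equilibrium. Ka = x²/(1.44 − x).
Since Ka ≪ C₀, x ≈ √(Ka·C₀) = 4.95 × 10^-3 M.
pH = −log(4.95 × 10^-3) = 2.31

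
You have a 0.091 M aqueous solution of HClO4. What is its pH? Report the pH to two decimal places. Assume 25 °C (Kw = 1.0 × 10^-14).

pH = 1.04

HClO4 is a strong acid and dissociates completely, so [H+] = 0.091 M.
pH = -log(0.091) = 1.04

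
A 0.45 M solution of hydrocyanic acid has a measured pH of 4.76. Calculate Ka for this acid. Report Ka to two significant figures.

[H+] = 10^(-4.76) = 1.74 × 10^-5 M
At equilibrium [HA] = 0.45 − 1.74 × 10^-5 = 4.50 × 10^-1 M
Ka = [H+][A-]/[HA] = (1.74 × 10^-5)² / 4.50 × 10^-1 = 6.7 × 10^-10

Ka = 6.7 × 10^-10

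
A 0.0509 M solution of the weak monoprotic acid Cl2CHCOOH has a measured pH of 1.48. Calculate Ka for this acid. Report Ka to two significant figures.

[H+] = 10^(-1.48) = 3.31 × 10^-2 M
At equilibrium [HA] = 0.0509 − 3.31 × 10^-2 = 1.78 × 10^-2 M
Ka = [H+][A-]/[HA] = (3.31 × 10^-2)² / 1.78 × 10^-2 = 6.2 × 10^-2

Ka = 6.2 × 10^-2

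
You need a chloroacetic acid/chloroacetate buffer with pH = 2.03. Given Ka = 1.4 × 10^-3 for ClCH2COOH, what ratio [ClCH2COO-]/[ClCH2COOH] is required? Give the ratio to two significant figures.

ratio = 0.15

pKa = -log(1.4 × 10^-3) = 2.854
pH = pKa + log(r) ⇒ log(r) = 2.03 − 2.854 = -0.824
r = [ClCH2COO-]/[ClCH2COOH] = 10^(-0.824) = 0.15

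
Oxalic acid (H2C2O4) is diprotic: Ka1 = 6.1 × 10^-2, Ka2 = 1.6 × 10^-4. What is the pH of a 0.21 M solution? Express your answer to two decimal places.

pH = 1.06

Ka1 ≫ Ka2, so treat the first dissociation as the only significant source of H+.
Ka1 = x²/(0.21 − x) = 6.1 × 10^-2
Solving the quadratic: x = (−Ka1 + √(Ka1² + 4·Ka1·C₀))/2 = 8.67 × 10^-2 M
pH = −log(8.67 × 10^-2) = 1.06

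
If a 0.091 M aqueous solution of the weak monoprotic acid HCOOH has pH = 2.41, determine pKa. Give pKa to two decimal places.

pKa = 3.76

[H+] = 10^(-2.41) = 3.89 × 10^-3 M
At equilibrium [HA] = 0.091 − 3.89 × 10^-3 = 8.71 × 10^-2 M
Ka = [H+][A-]/[HA] = (3.89 × 10^-3)² / 8.71 × 10^-2 = 1.74 × 10^-4
pKa = -log(1.74 × 10^-4) = 3.76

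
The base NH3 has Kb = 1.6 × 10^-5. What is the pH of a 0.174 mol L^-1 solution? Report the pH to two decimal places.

NH3 + H2O ⇌ NH4+ + OH-
From the ICE table, Kb = [OH-]²/(0.174 − [OH-]) = 1.6 × 10^-5.
Since Kb ≪ C₀, [OH-] ≈ √(Kb·C₀) = 1.67 × 10^-3 M.
([OH-]/C₀ = 0.96% < 5%, so the approximation holds.)
pOH = 2.78, so pH = 14.00 − pOH = 11.22

pH = 11.22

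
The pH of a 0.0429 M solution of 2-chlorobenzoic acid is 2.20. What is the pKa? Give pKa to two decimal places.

pKa = 2.96

[H+] = 10^(-2.20) = 6.31 × 10^-3 M
At equilibrium [HA] = 0.0429 − 6.31 × 10^-3 = 3.66 × 10^-2 M
Ka = [H+][A-]/[HA] = (6.31 × 10^-3)² / 3.66 × 10^-2 = 1.09 × 10^-3
pKa = -log(1.09 × 10^-3) = 2.96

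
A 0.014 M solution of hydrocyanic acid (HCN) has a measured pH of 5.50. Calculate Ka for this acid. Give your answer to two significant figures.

[H+] = 10^(-5.50) = 3.16 × 10^-6 M
At equilibrium [HA] = 0.014 − 3.16 × 10^-6 = 1.40 × 10^-2 M
Ka = [H+][A-]/[HA] = (3.16 × 10^-6)² / 1.40 × 10^-2 = 7.1 × 10^-10

Ka = 7.1 × 10^-10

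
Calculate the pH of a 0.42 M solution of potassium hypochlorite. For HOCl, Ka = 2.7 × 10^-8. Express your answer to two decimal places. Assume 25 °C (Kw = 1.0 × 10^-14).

OCl- is the conjugate base of the weak acid HOCl.
Kb = Kw/Ka = 1.0×10^-14 / 2.7 × 10^-8 = 3.70 × 10^-7
Kb = [OH-]²/(0.42 − [OH-]) = 3.70 × 10^-7
Since Kb ≪ C₀, [OH-] ≈ √(Kb·C₀) = 3.94 × 10^-4 M.
pOH = 3.40, so pH = 14.00 − pOH = 10.60

pH = 10.60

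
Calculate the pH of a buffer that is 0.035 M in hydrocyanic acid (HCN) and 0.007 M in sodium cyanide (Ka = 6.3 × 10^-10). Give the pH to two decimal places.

pKa = −log(6.3 × 10^-10) = 9.201
Henderson–Hasselbalch: pH = pKa + log([CN-]/[HCN]) = 9.201 + log(0.007/0.035)
pH = 9.201 + (-0.699) = 8.50

pH = 8.50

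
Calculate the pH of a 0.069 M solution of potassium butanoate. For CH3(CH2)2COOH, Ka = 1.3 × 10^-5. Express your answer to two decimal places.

CH3(CH2)2COO- is the conjugate base of the weak acid CH3(CH2)2COOH.
Kb = Kw/Ka = 1.0×10^-14 / 1.3 × 10^-5 = 7.69 × 10^-10
Kb = [OH-]²/(0.069 − [OH-]) = 7.69 × 10^-10
Since Kb ≪ C₀, [OH-] ≈ √(Kb·C₀) = 7.28 × 10^-6 M.
Check: 0.011% ionized — well under 5%, approximation valid.
pOH = 5.14, so pH = 14.00 − pOH = 8.86

pH = 8.86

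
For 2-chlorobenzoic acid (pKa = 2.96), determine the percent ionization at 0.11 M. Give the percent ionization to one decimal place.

9.5%

ClC6H4COOH ⇌ ClC6H4COO- + H+; let x = [H+] at equilibrium.
Ka = 10^(−2.96) = 1.10 × 10^-3
Ka = x²/(C₀ − x); solving the quadratic gives x = 1.05 × 10^-2 M.
Fraction ionized = 1.05 × 10^-2 / 0.11 = 0.0955 → 9.5%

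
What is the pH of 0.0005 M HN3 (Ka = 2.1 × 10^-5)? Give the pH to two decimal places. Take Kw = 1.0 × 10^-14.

pH = 4.03

HN3 ⇌ N3- + H+
Ka = x²/(0.0005 − x) = 2.1 × 10^-5
The 5% rule fails; solving x² + Ka·x − Ka·C₀ = 0 exactly:
x = (−Ka + √(Ka² + 4·Ka·C₀))/2 = 9.25 × 10^-5 M
pH = −log(9.25 × 10^-5) = 4.03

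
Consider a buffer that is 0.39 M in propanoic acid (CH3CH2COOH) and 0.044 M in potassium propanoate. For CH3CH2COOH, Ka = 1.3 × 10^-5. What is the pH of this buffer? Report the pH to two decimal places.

pKa = −log(1.3 × 10^-5) = 4.886
Using pH = pKa + log([base]/[acid]) with [base]/[acid] = 0.044/0.39:
pH = 4.886 + (-0.948) = 3.94

pH = 3.94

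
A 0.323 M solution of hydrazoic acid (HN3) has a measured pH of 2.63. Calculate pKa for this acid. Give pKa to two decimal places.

pKa = 4.77

[H+] = 10^(-2.63) = 2.34 × 10^-3 M
At equilibrium [HA] = 0.323 − 2.34 × 10^-3 = 3.21 × 10^-1 M
Ka = [H+][A-]/[HA] = (2.34 × 10^-3)² / 3.21 × 10^-1 = 1.71 × 10^-5
pKa = -log(1.71 × 10^-5) = 4.77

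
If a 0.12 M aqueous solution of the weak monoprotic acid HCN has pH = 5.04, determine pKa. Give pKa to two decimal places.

[H+] = 10^(-5.04) = 9.12 × 10^-6 M
At equilibrium [HA] = 0.12 − 9.12 × 10^-6 = 1.20 × 10^-1 M
Ka = [H+][A-]/[HA] = (9.12 × 10^-6)² / 1.20 × 10^-1 = 6.93 × 10^-10
pKa = -log(6.93 × 10^-10) = 9.16

pKa = 9.16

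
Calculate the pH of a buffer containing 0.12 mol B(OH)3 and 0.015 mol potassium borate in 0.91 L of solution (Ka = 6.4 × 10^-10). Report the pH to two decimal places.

pKa = −log(6.4 × 10^-10) = 9.194
Henderson–Hasselbalch: pH = pKa + log([B(OH)4-]/[B(OH)3]) = 9.194 + log(0.015/0.12)
pH = 9.194 + (-0.903) = 8.29

pH = 8.29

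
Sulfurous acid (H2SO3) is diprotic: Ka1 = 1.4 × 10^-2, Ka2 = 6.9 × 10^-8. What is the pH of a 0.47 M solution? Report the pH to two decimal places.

pH = 1.13

Since Ka1 ≫ Ka2, the first ionization dominates [H+].
Ka1 = x²/(0.47 − x) = 1.4 × 10^-2
Solving the quadratic: x = (−Ka1 + √(Ka1² + 4·Ka1·C₀))/2 = 7.44 × 10^-2 M
pH = −log(7.44 × 10^-2) = 1.13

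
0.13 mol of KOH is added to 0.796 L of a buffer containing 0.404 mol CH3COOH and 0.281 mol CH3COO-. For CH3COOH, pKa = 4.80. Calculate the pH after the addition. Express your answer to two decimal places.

pH = 4.98

OH- converts CH3COOH to CH3COO-: CH3COOH → 0.274 mol, CH3COO- → 0.411 mol.
pH = pKa + log(n_CH3COO-/n_CH3COOH) = 4.80 + log(0.411/0.274) = 4.80 + (+0.176)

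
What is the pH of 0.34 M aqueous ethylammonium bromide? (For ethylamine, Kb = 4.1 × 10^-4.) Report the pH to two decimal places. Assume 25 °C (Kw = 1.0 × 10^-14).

C2H5NH3+ is the conjugate acid of the weak base C2H5NH2.
Ka = Kw/Kb = 1.0×10^-14 / 4.1 × 10^-4 = 2.44 × 10^-11
Ka = x²/(0.34 − x) = 2.44 × 10^-11
Since Ka ≪ C₀, x ≈ √(Ka·C₀) = 2.88 × 10^-6 M.
(x/C₀ = 0.00085% < 5%, so the approximation holds.)
pH = −log[H+] = −log(2.88 × 10^-6) = 5.54

pH = 5.54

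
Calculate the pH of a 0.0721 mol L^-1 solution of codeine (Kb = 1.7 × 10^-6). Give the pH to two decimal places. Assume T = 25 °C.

pH = 10.54

C18H21NO3 + H2O ⇌ C18H22NO3+ + OH-
Let x = [OH-] at equilibrium. Kb = x²/(0.0721 − x).
Assume x ≪ 0.0721: x ≈ √(1.7 × 10^-6 × 0.0721) = 3.50 × 10^-4 M
(x/C₀ = 0.49% < 5%, so the approximation holds.)
pOH = −log(3.50 × 10^-4) = 3.46; pH = 14.00 − 3.46 = 10.54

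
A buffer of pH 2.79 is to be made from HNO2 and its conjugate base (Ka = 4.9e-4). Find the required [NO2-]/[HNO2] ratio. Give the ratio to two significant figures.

ratio = 0.30

pKa = -log(4.9 × 10^-4) = 3.310
pH = pKa + log(r) ⇒ log(r) = 2.79 − 3.310 = -0.520
r = [NO2-]/[HNO2] = 10^(-0.520) = 0.302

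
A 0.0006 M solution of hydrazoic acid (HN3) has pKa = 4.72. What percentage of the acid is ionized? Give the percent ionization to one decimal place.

16.3%

HN3 ⇌ N3- + H+; let x = [H+] at equilibrium.
Ka = 10^(−4.72) = 1.91 × 10^-5
Solve x² + 1.91e-05x − 1.15e-08 = 0 → x = 9.79 × 10^-5 M
Fraction ionized = 9.79 × 10^-5 / 0.0006 = 0.1632 → 16.3%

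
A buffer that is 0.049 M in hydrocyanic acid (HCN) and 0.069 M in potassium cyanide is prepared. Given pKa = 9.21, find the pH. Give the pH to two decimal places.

pH = pKa + log([A⁻]/[HA]) = 9.21 + log(0.069/0.049)
pH = 9.21 + (+0.149) = 9.36

pH = 9.36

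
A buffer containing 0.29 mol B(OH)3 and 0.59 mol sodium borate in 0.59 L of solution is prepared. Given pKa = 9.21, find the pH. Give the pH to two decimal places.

Henderson–Hasselbalch: pH = pKa + log([B(OH)4-]/[B(OH)3]) = 9.21 + log(0.59/0.29)
pH = 9.21 + (+0.308) = 9.52

pH = 9.52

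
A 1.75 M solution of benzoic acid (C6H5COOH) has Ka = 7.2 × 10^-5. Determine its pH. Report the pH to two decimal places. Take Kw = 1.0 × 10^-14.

C6H5COOH ⇌ C6H5COO- + H+
From the ICE table, Ka = [H+]²/(1.75 − [H+]) = 7.2 × 10^-5.
Assume [H+] ≪ 1.75: [H+] ≈ √(7.2 × 10^-5 × 1.75) = 1.12 × 10^-2 M
Check: 0.64% ionized — well under 5%, approximation valid.
pH = −log(1.12 × 10^-2) = 1.95

pH = 1.95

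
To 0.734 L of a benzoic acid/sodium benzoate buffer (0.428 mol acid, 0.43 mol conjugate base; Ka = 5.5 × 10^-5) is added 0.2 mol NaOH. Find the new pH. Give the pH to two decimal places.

pH = 4.70

After neutralization: n(C6H5COOH) = 0.228 mol, n(C6H5COO-) = 0.63 mol.
pKa = −log(5.5 × 10^-5) = 4.260
pH = pKa + log(n_C6H5COO-/n_C6H5COOH) = 4.260 + log(0.63/0.228) = 4.260 + (+0.441)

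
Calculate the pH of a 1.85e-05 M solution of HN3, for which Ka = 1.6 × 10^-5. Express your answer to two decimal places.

HN3 ⇌ N3- + H+
From the ICE table, Ka = [H+]²/(1.85e-05 − [H+]) = 1.6 × 10^-5.
The 5% rule fails; solving [H+]² + Ka·[H+] − Ka·C₀ = 0 exactly:
[H+] = (−Ka + √(Ka² + 4·Ka·C₀))/2 = 1.10 × 10^-5 M
pH = −log(1.10 × 10^-5) = 4.96

pH = 4.96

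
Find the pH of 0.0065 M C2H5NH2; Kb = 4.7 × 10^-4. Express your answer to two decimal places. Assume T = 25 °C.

pH = 11.18

C2H5NH2 + H2O ⇌ C2H5NH3+ + OH-
From the ICE table, Kb = [OH-]²/(0.0065 − [OH-]) = 4.7 × 10^-4.
The 5% rule fails; solving [OH-]² + Kb·[OH-] − Kb·C₀ = 0 exactly:
[OH-] = (−Kb + √(Kb² + 4·Kb·C₀))/2 = 1.53 × 10^-3 M
pOH = −log(1.53 × 10^-3) = 2.82; pH = 14.00 − 2.82 = 11.18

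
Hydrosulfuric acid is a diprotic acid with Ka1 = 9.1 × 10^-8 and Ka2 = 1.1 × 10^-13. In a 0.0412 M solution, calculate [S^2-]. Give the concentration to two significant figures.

First ionization gives [H+] ≈ [HS-] = 6.12 × 10^-5 M.
Second step: Ka2 = [H+][S^2-]/[HS-] ≈ [S^2-] (since [H+] ≈ [HS-]).
So [S^2-] ≈ Ka2.

1.1 × 10^-13 M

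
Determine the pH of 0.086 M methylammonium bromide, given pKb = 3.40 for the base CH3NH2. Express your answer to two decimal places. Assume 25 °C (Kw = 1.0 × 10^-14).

CH3NH3+ is the conjugate acid of the weak base CH3NH2.
Kb = 10^(−3.40) = 3.98 × 10^-4
Ka = Kw/Kb = 1.0×10^-14 / 3.98 × 10^-4 = 2.51 × 10^-11
Let x = [H+] at equilibrium. Ka = x²/(0.086 − x).
Assume x ≪ 0.086: x ≈ √(2.51 × 10^-11 × 0.086) = 1.47 × 10^-6 M
pH = −log[H+] = −log(1.47 × 10^-6) = 5.83

pH = 5.83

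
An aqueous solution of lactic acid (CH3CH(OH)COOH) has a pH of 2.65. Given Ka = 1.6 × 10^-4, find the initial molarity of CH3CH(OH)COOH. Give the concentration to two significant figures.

[H+] = 10^(-2.65) = 2.24 × 10^-3 M = x
Ka = x²/(C₀ − x) ⇒ C₀ = x + x²/Ka
C₀ = 2.24 × 10^-3 + (2.24 × 10^-3)²/(1.6 × 10^-4) = 3.36 × 10^-2 M

C₀ = 3.4 × 10^-2 M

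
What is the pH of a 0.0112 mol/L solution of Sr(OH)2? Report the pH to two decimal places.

pH = 12.35

Sr(OH)2 is a strong base (each formula unit releases 2 OH-); [OH-] = 0.0224 M.
pOH = -log(0.0224) = 1.65
pH = 14.00 - 1.65 = 12.35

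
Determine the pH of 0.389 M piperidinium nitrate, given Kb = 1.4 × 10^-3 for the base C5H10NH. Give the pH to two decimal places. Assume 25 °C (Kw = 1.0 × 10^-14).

C5H10NH2+ is the conjugate acid of the weak base C5H10NH.
Ka = Kw/Kb = 1.0×10^-14 / 1.4 × 10^-3 = 7.14 × 10^-12
Let x = [H+] at equilibrium. Ka = x²/(0.389 − x).
Since Ka ≪ C₀, x ≈ √(Ka·C₀) = 1.67 × 10^-6 M.
pH = −log[H+] = −log(1.67 × 10^-6) = 5.78

pH = 5.78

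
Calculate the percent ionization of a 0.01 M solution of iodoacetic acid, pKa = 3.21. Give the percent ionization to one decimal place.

ICH2COOH ⇌ ICH2COO- + H+; let x = [H+] at equilibrium.
Ka = 10^(−3.21) = 6.17 × 10^-4
Solve x² + 0.000617x − 6.17e-06 = 0 → x = 2.19 × 10^-3 M
Fraction ionized = 2.19 × 10^-3 / 0.01 = 0.2190 → 21.9%

21.9%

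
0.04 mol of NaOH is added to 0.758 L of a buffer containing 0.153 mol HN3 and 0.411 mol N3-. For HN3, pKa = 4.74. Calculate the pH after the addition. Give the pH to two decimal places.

After neutralization: n(HN3) = 0.113 mol, n(N3-) = 0.451 mol.
pH = pKa + log(n_N3-/n_HN3) = 4.74 + log(0.451/0.113) = 4.74 + (+0.601)

pH = 5.34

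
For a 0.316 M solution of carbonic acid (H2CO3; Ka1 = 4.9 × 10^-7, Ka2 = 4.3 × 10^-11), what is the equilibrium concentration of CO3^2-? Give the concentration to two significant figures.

4.3 × 10^-11 M

First ionization gives [H+] ≈ [HCO3-] = 3.93 × 10^-4 M.
Second step: Ka2 = [H+][CO3^2-]/[HCO3-] ≈ [CO3^2-] (since [H+] ≈ [HCO3-]).
So [CO3^2-] ≈ Ka2.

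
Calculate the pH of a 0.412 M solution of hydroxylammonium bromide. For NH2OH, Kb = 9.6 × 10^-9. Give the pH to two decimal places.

NH3OH+ is the conjugate acid of the weak base NH2OH.
Ka = Kw/Kb = 1.0×10^-14 / 9.6 × 10^-9 = 1.04 × 10^-6
Ka = [H+]²/(0.412 − [H+]) = 1.04 × 10^-6
Neglecting [H+] in the denominator: [H+] = √(1.04 × 10^-6 × 0.412) = 6.55 × 10^-4 M
([H+]/C₀ = 0.16% < 5%, so the approximation holds.)
pH = −log(6.55 × 10^-4) = 3.18

pH = 3.18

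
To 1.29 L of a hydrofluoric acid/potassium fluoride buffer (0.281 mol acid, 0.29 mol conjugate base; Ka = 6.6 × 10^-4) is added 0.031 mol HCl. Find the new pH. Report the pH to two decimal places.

Added H+ converts F- to HF: HF → 0.312 mol, F- → 0.259 mol.
pKa = −log(6.6 × 10^-4) = 3.180
pH = pKa + log(n_F-/n_HF) = 3.180 + log(0.259/0.312) = 3.180 + (-0.081)

pH = 3.10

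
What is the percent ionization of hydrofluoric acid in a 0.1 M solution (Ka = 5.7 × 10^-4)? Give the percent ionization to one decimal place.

7.3%

HF ⇌ F- + H+; let x = [H+] at equilibrium.
Solve x² + 0.00057x − 5.7e-05 = 0 → x = 7.27 × 10^-3 M
% ionization = x/C₀ × 100% = 7.27 × 10^-3/0.1 × 100% = 7.3%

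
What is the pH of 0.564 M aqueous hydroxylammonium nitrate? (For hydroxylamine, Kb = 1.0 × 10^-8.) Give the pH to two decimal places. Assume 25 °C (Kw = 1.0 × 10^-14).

NH3OH+ is the conjugate acid of the weak base NH2OH.
Ka = Kw/Kb = 1.0×10^-14 / 1.0 × 10^-8 = 1.00 × 10^-6
Ka = [H+]²/(0.564 − [H+]) = 1.00 × 10^-6
Assume [H+] ≪ 0.564: [H+] ≈ √(1.00 × 10^-6 × 0.564) = 7.51 × 10^-4 M
pH = −log(7.51 × 10^-4) = 3.12

pH = 3.12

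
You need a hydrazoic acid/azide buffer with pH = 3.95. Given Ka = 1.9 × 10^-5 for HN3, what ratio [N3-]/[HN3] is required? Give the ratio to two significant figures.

ratio = 0.17

pKa = -log(1.9 × 10^-5) = 4.721
pH = pKa + log(r) ⇒ log(r) = 3.95 − 4.721 = -0.771
r = [N3-]/[HN3] = 10^(-0.771) = 0.169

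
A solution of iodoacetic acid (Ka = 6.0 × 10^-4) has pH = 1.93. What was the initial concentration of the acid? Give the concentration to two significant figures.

C₀ = 2.4 × 10^-1 M

[H+] = 10^(-1.93) = 1.17 × 10^-2 M = x
Ka = x²/(C₀ − x) ⇒ C₀ = x + x²/Ka
C₀ = 1.17 × 10^-2 + (1.17 × 10^-2)²/(6.0 × 10^-4) = 2.40 × 10^-1 M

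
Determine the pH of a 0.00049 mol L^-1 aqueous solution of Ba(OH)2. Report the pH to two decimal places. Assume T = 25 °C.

Ba(OH)2 is a strong base (each formula unit releases 2 OH-); [OH-] = 0.00098 M.
pOH = -log(0.00098) = 3.01
pH = 14.00 - 3.01 = 10.99

pH = 10.99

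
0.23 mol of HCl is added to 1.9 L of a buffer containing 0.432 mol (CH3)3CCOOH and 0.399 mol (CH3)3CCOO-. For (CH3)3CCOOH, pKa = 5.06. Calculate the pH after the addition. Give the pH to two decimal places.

pH = 4.47

After neutralization: n((CH3)3CCOOH) = 0.662 mol, n((CH3)3CCOO-) = 0.169 mol.
pH = pKa + log([A⁻]/[HA]) = 5.06 + log(0.169/0.662) = 5.06 -0.593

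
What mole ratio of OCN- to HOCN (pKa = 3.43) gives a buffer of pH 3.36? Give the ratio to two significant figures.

ratio = 0.85

pH = pKa + log(r) ⇒ log(r) = 3.36 − 3.43 = -0.07
r = [OCN-]/[HOCN] = 10^(-0.07) = 0.851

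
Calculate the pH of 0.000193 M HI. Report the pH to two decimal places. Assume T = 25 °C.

HI is a strong acid and dissociates completely, so [H+] = 0.000193 M.
pH = -log(0.000193) = 3.71

pH = 3.71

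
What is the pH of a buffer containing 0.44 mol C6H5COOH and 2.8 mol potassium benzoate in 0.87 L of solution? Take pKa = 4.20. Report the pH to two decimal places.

pH = 5.00

Using pH = pKa + log([base]/[acid]) with [base]/[acid] = 2.8/0.44:
pH = 4.20 + (+0.804) = 5.00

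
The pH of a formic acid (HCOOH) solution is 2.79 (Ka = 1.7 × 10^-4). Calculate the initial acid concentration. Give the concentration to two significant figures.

C₀ = 1.7 × 10^-2 M

[H+] = 10^(-2.79) = 1.62 × 10^-3 M = x
Ka = x²/(C₀ − x) ⇒ C₀ = x + x²/Ka
C₀ = 1.62 × 10^-3 + (1.62 × 10^-3)²/(1.7 × 10^-4) = 1.71 × 10^-2 M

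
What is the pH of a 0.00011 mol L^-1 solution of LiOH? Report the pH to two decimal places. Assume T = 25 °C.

LiOH is a strong base; [OH-] = 0.00011 M.
pOH = -log(0.00011) = 3.96
pH = 14.00 - 3.96 = 10.04

pH = 10.04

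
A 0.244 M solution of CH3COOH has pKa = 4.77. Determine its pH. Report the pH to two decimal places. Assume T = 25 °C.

pH = 2.69

CH3COOH ⇌ CH3COO- + H+
Ka = 10^(−4.77) = 1.70 × 10^-5
From the ICE table, Ka = x²/(0.244 − x) = 1.70 × 10^-5.
Neglecting x in the denominator: x = √(1.70 × 10^-5 × 0.244) = 2.04 × 10^-3 M
Check: 0.83% ionized — well under 5%, approximation valid.
pH = −log[H+] = −log(2.04 × 10^-3) = 2.69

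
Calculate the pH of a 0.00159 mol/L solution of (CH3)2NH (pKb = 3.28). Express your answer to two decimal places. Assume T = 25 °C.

pH = 10.84

(CH3)2NH + H2O ⇌ (CH3)2NH2+ + OH-
Kb = 10^(−3.28) = 5.25 × 10^-4
Kb = [OH-]²/(0.00159 − [OH-]) = 5.25 × 10^-4
[OH-] is not negligible relative to C₀; solve [OH-]² + 0.000525·[OH-] − 8.35e-07 = 0.
[OH-] = [−0.000525 + √(0.000525² + 3.34e-06)]/2 = 6.88 × 10^-4 M
pOH = 3.16, so pH = 14.00 − pOH = 10.84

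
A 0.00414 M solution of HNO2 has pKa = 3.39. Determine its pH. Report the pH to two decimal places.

pH = 2.95

HNO2 ⇌ NO2- + H+
Ka = 10^(−3.39) = 4.07 × 10^-4
Ka = x²/(0.00414 − x) = 4.07 × 10^-4
The 5% rule fails; solving x² + Ka·x − Ka·C₀ = 0 exactly:
x = [−0.000407 + √(0.000407² + 6.74e-06)]/2 = 1.11 × 10^-3 M
pH = −log[H+] = −log(1.11 × 10^-3) = 2.95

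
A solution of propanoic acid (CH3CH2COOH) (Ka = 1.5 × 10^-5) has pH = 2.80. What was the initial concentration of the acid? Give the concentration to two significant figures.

C₀ = 1.7 × 10^-1 M

[H+] = 10^(-2.80) = 1.58 × 10^-3 M = x
Ka = x²/(C₀ − x) ⇒ C₀ = x + x²/Ka
C₀ = 1.58 × 10^-3 + (1.58 × 10^-3)²/(1.5 × 10^-5) = 1.68 × 10^-1 M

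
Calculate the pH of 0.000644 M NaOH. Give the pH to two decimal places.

pH = 10.81

NaOH is a strong base; [OH-] = 0.000644 M.
pOH = -log(0.000644) = 3.19
pH = 14.00 - 3.19 = 10.81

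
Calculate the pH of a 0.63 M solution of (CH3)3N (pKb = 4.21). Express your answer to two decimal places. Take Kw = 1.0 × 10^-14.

pH = 11.79

(CH3)3N + H2O ⇌ (CH3)3NH+ + OH-
Kb = 10^(−4.21) = 6.17 × 10^-5
From the ICE table, Kb = [OH-]²/(0.63 − [OH-]) = 6.17 × 10^-5.
Neglecting [OH-] in the denominator: [OH-] = √(6.17 × 10^-5 × 0.63) = 6.23 × 10^-3 M
([OH-]/C₀ = 0.99% < 5%, so the approximation holds.)
pOH = 2.21, so pH = 14.00 − pOH = 11.79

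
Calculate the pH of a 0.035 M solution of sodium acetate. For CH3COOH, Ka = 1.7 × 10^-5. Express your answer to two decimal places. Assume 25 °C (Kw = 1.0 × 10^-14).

CH3COO- is the conjugate base of the weak acid CH3COOH.
Kb = Kw/Ka = 1.0×10^-14 / 1.7 × 10^-5 = 5.88 × 10^-10
Kb = x²/(0.035 − x) = 5.88 × 10^-10
Assume x ≪ 0.035: x ≈ √(5.88 × 10^-10 × 0.035) = 4.54 × 10^-6 M
pOH = 5.34, so pH = 14.00 − pOH = 8.66

pH = 8.66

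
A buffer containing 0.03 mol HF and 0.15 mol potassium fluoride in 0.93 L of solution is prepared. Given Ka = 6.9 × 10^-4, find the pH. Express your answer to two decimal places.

pH = 3.86

pKa = −log(6.9 × 10^-4) = 3.161
pH = pKa + log([A⁻]/[HA]) = 3.161 + log(0.15/0.03)
pH = 3.161 + (+0.699) = 3.86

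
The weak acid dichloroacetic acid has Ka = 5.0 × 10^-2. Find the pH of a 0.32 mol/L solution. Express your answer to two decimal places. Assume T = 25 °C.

pH = 0.98

Cl2CHCOOH ⇌ Cl2CHCOO- + H+
Let x = [H+] at equilibrium. Ka = x²/(0.32 − x).
Here C₀/Ka ≈ 6.4, so the small-x approximation fails. Use the quadratic:
x = (−Ka + √(Ka² + 4·Ka·C₀))/2 = 1.04 × 10^-1 M
pH = −log(1.04 × 10^-1) = 0.98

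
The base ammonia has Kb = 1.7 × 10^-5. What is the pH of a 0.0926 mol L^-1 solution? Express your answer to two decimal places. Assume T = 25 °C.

NH3 + H2O ⇌ NH4+ + OH-
Let x = [OH-] at equilibrium. Kb = x²/(0.0926 − x).
Assume x ≪ 0.0926: x ≈ √(1.7 × 10^-5 × 0.0926) = 1.25 × 10^-3 M
pOH = 2.90, so pH = 14.00 − pOH = 11.10

pH = 11.10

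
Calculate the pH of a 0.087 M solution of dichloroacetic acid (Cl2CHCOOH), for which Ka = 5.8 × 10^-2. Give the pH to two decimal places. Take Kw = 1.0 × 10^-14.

pH = 1.32

Cl2CHCOOH ⇌ Cl2CHCOO- + H+
From the ICE table, Ka = [H+]²/(0.087 − [H+]) = 5.8 × 10^-2.
Here C₀/Ka ≈ 1.5, so the small-[H+] approximation fails. Use the quadratic:
[H+] = (−Ka + √(Ka² + 4·Ka·C₀))/2 = 4.77 × 10^-2 M
pH = −log(4.77 × 10^-2) = 1.32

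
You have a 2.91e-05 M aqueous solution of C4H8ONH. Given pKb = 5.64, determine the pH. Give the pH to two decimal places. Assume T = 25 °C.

pH = 8.85

C4H8ONH + H2O ⇌ C4H8ONH2+ + OH-
Kb = 10^(−5.64) = 2.29 × 10^-6
Kb = x²/(2.91e-05 − x) = 2.29 × 10^-6
Here C₀/Kb ≈ 12.7, so the small-x approximation fails. Use the quadratic:
x = (−Kb + √(Kb² + 4·Kb·C₀))/2 = 7.10 × 10^-6 M
pOH = 5.15, so pH = 14.00 − pOH = 8.85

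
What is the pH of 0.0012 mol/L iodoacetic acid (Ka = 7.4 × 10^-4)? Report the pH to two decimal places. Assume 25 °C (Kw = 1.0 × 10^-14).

pH = 3.19

ICH2COOH ⇌ ICH2COO- + H+
Ka = x²/(0.0012 − x) = 7.4 × 10^-4
The 5% rule fails; solving x² + Ka·x − Ka·C₀ = 0 exactly:
x = [−0.00074 + √(0.00074² + 3.55e-06)]/2 = 6.42 × 10^-4 M
pH = −log(6.42 × 10^-4) = 3.19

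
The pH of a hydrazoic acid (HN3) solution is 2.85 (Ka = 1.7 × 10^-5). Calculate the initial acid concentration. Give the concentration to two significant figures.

[H+] = 10^(-2.85) = 1.41 × 10^-3 M = x
Ka = x²/(C₀ − x) ⇒ C₀ = x + x²/Ka
C₀ = 1.41 × 10^-3 + (1.41 × 10^-3)²/(1.7 × 10^-5) = 1.18 × 10^-1 M

C₀ = 1.2 × 10^-1 M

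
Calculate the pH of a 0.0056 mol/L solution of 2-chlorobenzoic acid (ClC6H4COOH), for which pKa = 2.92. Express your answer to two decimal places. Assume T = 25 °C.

pH = 2.69

ClC6H4COOH ⇌ ClC6H4COO- + H+
Ka = 10^(−2.92) = 1.20 × 10^-3
From the ICE table, Ka = [H+]²/(0.0056 − [H+]) = 1.20 × 10^-3.
The 5% rule fails; solving [H+]² + Ka·[H+] − Ka·C₀ = 0 exactly:
[H+] = (−Ka + √(Ka² + 4·Ka·C₀))/2 = 2.06 × 10^-3 M
pH = −log[H+] = −log(2.06 × 10^-3) = 2.69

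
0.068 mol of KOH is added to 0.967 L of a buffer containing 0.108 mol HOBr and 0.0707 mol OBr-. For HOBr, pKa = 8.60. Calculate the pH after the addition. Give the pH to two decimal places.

OH- converts HOBr to OBr-: HOBr → 0.04 mol, OBr- → 0.139 mol.
pH = pKa + log([A⁻]/[HA]) = 8.60 + log(0.139/0.04) = 8.60 +0.541

pH = 9.14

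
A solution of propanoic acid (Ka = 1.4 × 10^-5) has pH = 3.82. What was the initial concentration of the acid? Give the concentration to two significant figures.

[H+] = 10^(-3.82) = 1.51 × 10^-4 M = x
Ka = x²/(C₀ − x) ⇒ C₀ = x + x²/Ka
C₀ = 1.51 × 10^-4 + (1.51 × 10^-4)²/(1.4 × 10^-5) = 1.78 × 10^-3 M

C₀ = 1.8 × 10^-3 M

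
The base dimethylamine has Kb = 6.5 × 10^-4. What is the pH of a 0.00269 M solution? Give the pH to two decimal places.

pH = 11.02

(CH3)2NH + H2O ⇌ (CH3)2NH2+ + OH-
Let x = [OH-] at equilibrium. Kb = x²/(0.00269 − x).
x is not negligible relative to C₀; solve x² + 0.00065·x − 1.75e-06 = 0.
x = (−Kb + √(Kb² + 4·Kb·C₀))/2 = 1.04 × 10^-3 M
pOH = −log(1.04 × 10^-3) = 2.98; pH = 14.00 − 2.98 = 11.02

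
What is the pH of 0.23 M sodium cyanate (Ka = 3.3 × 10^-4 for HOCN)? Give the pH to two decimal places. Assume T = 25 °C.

OCN- is the conjugate base of the weak acid HOCN.
Kb = Kw/Ka = 1.0×10^-14 / 3.3 × 10^-4 = 3.03 × 10^-11
Kb = x²/(0.23 − x) = 3.03 × 10^-11
Assume x ≪ 0.23: x ≈ √(3.03 × 10^-11 × 0.23) = 2.64 × 10^-6 M
Check: 0.0011% ionized — well under 5%, approximation valid.
pOH = −log(2.64 × 10^-6) = 5.58; pH = 14.00 − 5.58 = 8.42

pH = 8.42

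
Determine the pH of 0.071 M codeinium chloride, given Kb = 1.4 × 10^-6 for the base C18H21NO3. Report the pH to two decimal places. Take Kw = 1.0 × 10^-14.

pH = 4.65

C18H22NO3+ is the conjugate acid of the weak base C18H21NO3.
Ka = Kw/Kb = 1.0×10^-14 / 1.4 × 10^-6 = 7.14 × 10^-9
Ka = [H+]²/(0.071 − [H+]) = 7.14 × 10^-9
Neglecting [H+] in the denominator: [H+] = √(7.14 × 10^-9 × 0.071) = 2.25 × 10^-5 M
pH = −log[H+] = −log(2.25 × 10^-5) = 4.65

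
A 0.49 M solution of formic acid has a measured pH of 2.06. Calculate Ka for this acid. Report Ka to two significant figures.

Ka = 1.6 × 10^-4

[H+] = 10^(-2.06) = 8.71 × 10^-3 M
At equilibrium [HA] = 0.49 − 8.71 × 10^-3 = 4.81 × 10^-1 M
Ka = [H+][A-]/[HA] = (8.71 × 10^-3)² / 4.81 × 10^-1 = 1.6 × 10^-4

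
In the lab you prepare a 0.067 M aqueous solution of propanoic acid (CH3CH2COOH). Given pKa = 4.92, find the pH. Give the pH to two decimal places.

pH = 3.05

CH3CH2COOH ⇌ CH3CH2COO- + H+
Ka = 10^(−4.92) = 1.20 × 10^-5
Ka = [H+]²/(0.067 − [H+]) = 1.20 × 10^-5
Neglecting [H+] in the denominator: [H+] = √(1.20 × 10^-5 × 0.067) = 8.97 × 10^-4 M
([H+]/C₀ = 1.3% < 5%, so the approximation holds.)
pH = −log(8.97 × 10^-4) = 3.05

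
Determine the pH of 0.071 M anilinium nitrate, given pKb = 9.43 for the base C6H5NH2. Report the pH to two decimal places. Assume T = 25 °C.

C6H5NH3+ is the conjugate acid of the weak base C6H5NH2.
Kb = 10^(−9.43) = 3.72 × 10^-10
Ka = Kw/Kb = 1.0×10^-14 / 3.72 × 10^-10 = 2.69 × 10^-5
Ka = x²/(0.071 − x) = 2.69 × 10^-5
Since Ka ≪ C₀, x ≈ √(Ka·C₀) = 1.38 × 10^-3 M.
pH = −log(1.38 × 10^-3) = 2.86

pH = 2.86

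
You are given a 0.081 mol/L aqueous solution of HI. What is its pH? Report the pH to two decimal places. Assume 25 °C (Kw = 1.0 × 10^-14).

HI is a strong acid and dissociates completely, so [H+] = 0.081 M.
pH = -log(0.081) = 1.09

pH = 1.09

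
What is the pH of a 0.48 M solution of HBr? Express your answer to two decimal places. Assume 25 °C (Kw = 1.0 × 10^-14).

HBr is a strong acid and dissociates completely, so [H+] = 0.48 M.
pH = -log(0.48) = 0.32

pH = 0.32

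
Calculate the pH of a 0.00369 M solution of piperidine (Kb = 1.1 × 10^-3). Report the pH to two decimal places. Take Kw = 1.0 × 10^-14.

C5H10NH + H2O ⇌ C5H10NH2+ + OH-
Kb = [OH-]²/(0.00369 − [OH-]) = 1.1 × 10^-3
Here C₀/Kb ≈ 3.35, so the small-[OH-] approximation fails. Use the quadratic:
[OH-] = [−0.0011 + √(0.0011² + 1.62e-05)]/2 = 1.54 × 10^-3 M
pOH = 2.81, so pH = 14.00 − pOH = 11.19

pH = 11.19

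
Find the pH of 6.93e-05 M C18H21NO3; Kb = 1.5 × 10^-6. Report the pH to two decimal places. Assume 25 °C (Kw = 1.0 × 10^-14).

pH = 8.98

C18H21NO3 + H2O ⇌ C18H22NO3+ + OH-
From the ICE table, Kb = [OH-]²/(6.93e-05 − [OH-]) = 1.5 × 10^-6.
[OH-] is not negligible relative to C₀; solve [OH-]² + 1.5e-06·[OH-] − 1.04e-10 = 0.
[OH-] = [−1.5e-06 + √(1.5e-06² + 4.16e-10)]/2 = 9.47 × 10^-6 M
pOH = −log(9.47 × 10^-6) = 5.02; pH = 14.00 − 5.02 = 8.98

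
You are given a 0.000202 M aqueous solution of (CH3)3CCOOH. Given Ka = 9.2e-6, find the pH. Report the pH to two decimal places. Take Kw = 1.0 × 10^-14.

(CH3)3CCOOH ⇌ (CH3)3CCOO- + H+
Ka = [H+]²/(0.000202 − [H+]) = 9.2 × 10^-6
The 5% rule fails; solving [H+]² + Ka·[H+] − Ka·C₀ = 0 exactly:
[H+] = (−Ka + √(Ka² + 4·Ka·C₀))/2 = 3.88 × 10^-5 M
pH = −log(3.88 × 10^-5) = 4.41

pH = 4.41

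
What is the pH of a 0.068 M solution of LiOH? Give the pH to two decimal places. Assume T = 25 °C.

LiOH is a strong base; [OH-] = 0.068 M.
pOH = -log(0.068) = 1.17
pH = 14.00 - 1.17 = 12.83

pH = 12.83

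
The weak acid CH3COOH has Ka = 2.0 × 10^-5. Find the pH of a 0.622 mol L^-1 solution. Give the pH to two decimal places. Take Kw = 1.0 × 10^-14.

pH = 2.45

CH3COOH ⇌ CH3COO- + H+
Ka = x²/(0.622 − x) = 2.0 × 10^-5
Assume x ≪ 0.622: x ≈ √(2.0 × 10^-5 × 0.622) = 3.53 × 10^-3 M
pH = −log[H+] = −log(3.53 × 10^-3) = 2.45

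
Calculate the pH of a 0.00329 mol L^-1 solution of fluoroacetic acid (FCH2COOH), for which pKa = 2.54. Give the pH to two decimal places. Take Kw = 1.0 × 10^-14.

pH = 2.71

FCH2COOH ⇌ FCH2COO- + H+
Ka = 10^(−2.54) = 2.88 × 10^-3
Ka = x²/(0.00329 − x) = 2.88 × 10^-3
Here C₀/Ka ≈ 1.14, so the small-x approximation fails. Use the quadratic:
x = [−0.00288 + √(0.00288² + 3.79e-05)]/2 = 1.96 × 10^-3 M
pH = −log[H+] = −log(1.96 × 10^-3) = 2.71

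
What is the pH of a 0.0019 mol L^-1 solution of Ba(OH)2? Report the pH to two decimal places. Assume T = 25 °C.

pH = 11.58

Ba(OH)2 is a strong base (each formula unit releases 2 OH-); [OH-] = 0.0038 M.
pOH = -log(0.0038) = 2.42
pH = 14.00 - 2.42 = 11.58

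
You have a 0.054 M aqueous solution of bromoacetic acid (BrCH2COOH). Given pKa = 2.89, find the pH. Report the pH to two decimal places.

pH = 2.11

BrCH2COOH ⇌ BrCH2COO- + H+
Ka = 10^(−2.89) = 1.29 × 10^-3
Ka = x²/(0.054 − x) = 1.29 × 10^-3
Here C₀/Ka ≈ 41.9, so the small-x approximation fails. Use the quadratic:
x = (−Ka + √(Ka² + 4·Ka·C₀))/2 = 7.73 × 10^-3 M
pH = −log[H+] = −log(7.73 × 10^-3) = 2.11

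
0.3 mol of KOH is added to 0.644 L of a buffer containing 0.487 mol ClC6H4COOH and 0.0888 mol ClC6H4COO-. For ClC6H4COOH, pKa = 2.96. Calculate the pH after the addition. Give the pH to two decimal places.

pH = 3.28

After neutralization: n(ClC6H4COOH) = 0.187 mol, n(ClC6H4COO-) = 0.389 mol.
Henderson–Hasselbalch with mole ratio 0.389/0.187: pH = 2.96 + (+0.318)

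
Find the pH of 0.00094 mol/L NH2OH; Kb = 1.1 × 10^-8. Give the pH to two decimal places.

pH = 8.51

NH2OH + H2O ⇌ NH3OH+ + OH-
Let x = [OH-] at equilibrium. Kb = x²/(0.00094 − x).
Assume x ≪ 0.00094: x ≈ √(1.1 × 10^-8 × 0.00094) = 3.22 × 10^-6 M
pOH = −log(3.22 × 10^-6) = 5.49; pH = 14.00 − 5.49 = 8.51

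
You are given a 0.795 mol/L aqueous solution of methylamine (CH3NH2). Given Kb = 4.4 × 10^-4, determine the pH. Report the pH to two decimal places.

CH3NH2 + H2O ⇌ CH3NH3+ + OH-
From the ICE table, Kb = [OH-]²/(0.795 − [OH-]) = 4.4 × 10^-4.
Since Kb ≪ C₀, [OH-] ≈ √(Kb·C₀) = 1.87 × 10^-2 M.
([OH-]/C₀ = 2.4% < 5%, so the approximation holds.)
pOH = 1.73, so pH = 14.00 − pOH = 12.27

pH = 12.27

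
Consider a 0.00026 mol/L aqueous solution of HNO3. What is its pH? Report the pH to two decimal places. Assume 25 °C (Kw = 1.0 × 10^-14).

HNO3 is a strong acid and dissociates completely, so [H+] = 0.00026 M.
pH = -log(0.00026) = 3.59

pH = 3.59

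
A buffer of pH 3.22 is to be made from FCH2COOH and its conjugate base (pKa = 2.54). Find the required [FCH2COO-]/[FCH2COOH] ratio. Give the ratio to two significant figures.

ratio = 4.8

pH = pKa + log(r) ⇒ log(r) = 3.22 − 2.54 = +0.68
r = [FCH2COO-]/[FCH2COOH] = 10^(+0.68) = 4.79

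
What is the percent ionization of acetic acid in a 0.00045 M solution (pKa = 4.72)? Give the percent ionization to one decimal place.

18.6%

CH3COOH ⇌ CH3COO- + H+; let x = [H+] at equilibrium.
Ka = 10^(−4.72) = 1.91 × 10^-5
Solve x² + 1.91e-05x − 8.6e-09 = 0 → x = 8.36 × 10^-5 M
% ionization = x/C₀ × 100% = 8.36 × 10^-5/0.00045 × 100% = 18.6%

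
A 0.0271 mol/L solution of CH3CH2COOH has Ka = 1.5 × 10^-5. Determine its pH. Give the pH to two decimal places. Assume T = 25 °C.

pH = 3.20

CH3CH2COOH ⇌ CH3CH2COO- + H+
Ka = [H+]²/(0.0271 − [H+]) = 1.5 × 10^-5
Since Ka ≪ C₀, [H+] ≈ √(Ka·C₀) = 6.38 × 10^-4 M.
pH = −log(6.38 × 10^-4) = 3.20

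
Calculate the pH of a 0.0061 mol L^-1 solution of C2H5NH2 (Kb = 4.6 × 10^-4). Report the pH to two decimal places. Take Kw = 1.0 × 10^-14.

C2H5NH2 + H2O ⇌ C2H5NH3+ + OH-
Kb = x²/(0.0061 − x) = 4.6 × 10^-4
Here C₀/Kb ≈ 13.3, so the small-x approximation fails. Use the quadratic:
x = [−0.00046 + √(0.00046² + 1.12e-05)]/2 = 1.46 × 10^-3 M
pOH = 2.84, so pH = 14.00 − pOH = 11.16

pH = 11.16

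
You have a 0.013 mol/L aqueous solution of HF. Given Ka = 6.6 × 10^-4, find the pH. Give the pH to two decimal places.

HF ⇌ F- + H+
Ka = [H+]²/(0.013 − [H+]) = 6.6 × 10^-4
Here C₀/Ka ≈ 19.7, so the small-[H+] approximation fails. Use the quadratic:
[H+] = (−Ka + √(Ka² + 4·Ka·C₀))/2 = 2.62 × 10^-3 M
pH = −log(2.62 × 10^-3) = 2.58

pH = 2.58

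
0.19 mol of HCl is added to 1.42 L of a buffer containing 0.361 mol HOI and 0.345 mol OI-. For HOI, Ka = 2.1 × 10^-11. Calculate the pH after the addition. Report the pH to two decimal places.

pH = 10.13

Added H+ converts OI- to HOI: HOI → 0.551 mol, OI- → 0.155 mol.
pKa = −log(2.1 × 10^-11) = 10.678
pH = pKa + log(n_OI-/n_HOI) = 10.678 + log(0.155/0.551) = 10.678 + (-0.551)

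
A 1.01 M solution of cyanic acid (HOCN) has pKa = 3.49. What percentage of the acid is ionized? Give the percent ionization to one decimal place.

HOCN ⇌ OCN- + H+; let x = [H+] at equilibrium.
Ka = 10^(−3.49) = 3.24 × 10^-4
x ≈ √(Ka·C₀) = √(3.24 × 10^-4 × 1.01) = 1.81 × 10^-2 M
Fraction ionized = 1.81 × 10^-2 / 1.01 = 0.0179 → 1.8%

1.8%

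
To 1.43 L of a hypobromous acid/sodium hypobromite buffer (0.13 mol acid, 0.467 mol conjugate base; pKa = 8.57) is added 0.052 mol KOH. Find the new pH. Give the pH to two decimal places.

pH = 9.39

After neutralization: n(HOBr) = 0.078 mol, n(OBr-) = 0.519 mol.
pH = pKa + log([A⁻]/[HA]) = 8.57 + log(0.519/0.078) = 8.57 +0.823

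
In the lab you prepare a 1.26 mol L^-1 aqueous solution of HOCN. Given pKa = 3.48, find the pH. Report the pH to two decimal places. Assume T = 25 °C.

HOCN ⇌ OCN- + H+
Ka = 10^(−3.48) = 3.31 × 10^-4
Ka = x²/(1.26 − x) = 3.31 × 10^-4
Since Ka ≪ C₀, x ≈ √(Ka·C₀) = 2.04 × 10^-2 M.
(x/C₀ = 1.6% < 5%, so the approximation holds.)
pH = −log[H+] = −log(2.04 × 10^-2) = 1.69

pH = 1.69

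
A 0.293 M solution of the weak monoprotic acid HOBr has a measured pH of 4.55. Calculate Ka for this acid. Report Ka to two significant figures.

Ka = 2.7 × 10^-9

[H+] = 10^(-4.55) = 2.82 × 10^-5 M
At equilibrium [HA] = 0.293 − 2.82 × 10^-5 = 2.93 × 10^-1 M
Ka = [H+][A-]/[HA] = (2.82 × 10^-5)² / 2.93 × 10^-1 = 2.7 × 10^-9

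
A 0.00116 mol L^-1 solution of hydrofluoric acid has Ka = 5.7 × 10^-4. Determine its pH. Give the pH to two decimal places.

HF ⇌ F- + H+
From the ICE table, Ka = [H+]²/(0.00116 − [H+]) = 5.7 × 10^-4.
[H+] is not negligible relative to C₀; solve [H+]² + 0.00057·[H+] − 6.61e-07 = 0.
[H+] = (−Ka + √(Ka² + 4·Ka·C₀))/2 = 5.77 × 10^-4 M
pH = −log(5.77 × 10^-4) = 3.24

pH = 3.24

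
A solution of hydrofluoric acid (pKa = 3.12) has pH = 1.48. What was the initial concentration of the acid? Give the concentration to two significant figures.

[H+] = 10^(-1.48) = 3.31 × 10^-2 M = x
Ka = 10^(−3.12) = 7.59 × 10^-4
Ka = x²/(C₀ − x) ⇒ C₀ = x + x²/Ka
C₀ = 3.31 × 10^-2 + (3.31 × 10^-2)²/(7.59 × 10^-4) = 1.48 M

C₀ = 1.5 M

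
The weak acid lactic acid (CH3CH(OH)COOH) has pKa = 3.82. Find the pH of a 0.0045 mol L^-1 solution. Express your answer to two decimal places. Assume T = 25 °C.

pH = 3.12

CH3CH(OH)COOH ⇌ CH3CH(OH)COO- + H+
Ka = 10^(−3.82) = 1.51 × 10^-4
Let x = [H+] at equilibrium. Ka = x²/(0.0045 − x).
Here C₀/Ka ≈ 29.8, so the small-x approximation fails. Use the quadratic:
x = [−0.000151 + √(0.000151² + 2.72e-06)]/2 = 7.52 × 10^-4 M
pH = −log(7.52 × 10^-4) = 3.12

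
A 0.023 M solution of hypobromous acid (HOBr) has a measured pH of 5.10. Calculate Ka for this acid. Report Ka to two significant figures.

[H+] = 10^(-5.10) = 7.94 × 10^-6 M
At equilibrium [HA] = 0.023 − 7.94 × 10^-6 = 2.30 × 10^-2 M
Ka = [H+][A-]/[HA] = (7.94 × 10^-6)² / 2.30 × 10^-2 = 2.7 × 10^-9

Ka = 2.7 × 10^-9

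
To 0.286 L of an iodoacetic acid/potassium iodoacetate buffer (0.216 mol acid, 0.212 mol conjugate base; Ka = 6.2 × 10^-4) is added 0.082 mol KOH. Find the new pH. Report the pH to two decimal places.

pH = 3.55

After neutralization: n(ICH2COOH) = 0.134 mol, n(ICH2COO-) = 0.294 mol.
pKa = −log(6.2 × 10^-4) = 3.208
pH = pKa + log([A⁻]/[HA]) = 3.208 + log(0.294/0.134) = 3.208 +0.341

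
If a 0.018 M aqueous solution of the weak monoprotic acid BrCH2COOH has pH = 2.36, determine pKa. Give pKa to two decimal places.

pKa = 2.85

[H+] = 10^(-2.36) = 4.37 × 10^-3 M
At equilibrium [HA] = 0.018 − 4.37 × 10^-3 = 1.36 × 10^-2 M
Ka = [H+][A-]/[HA] = (4.37 × 10^-3)² / 1.36 × 10^-2 = 1.40 × 10^-3
pKa = -log(1.40 × 10^-3) = 2.85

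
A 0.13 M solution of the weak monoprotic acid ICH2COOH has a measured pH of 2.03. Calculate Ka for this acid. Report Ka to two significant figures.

[H+] = 10^(-2.03) = 9.33 × 10^-3 M
At equilibrium [HA] = 0.13 − 9.33 × 10^-3 = 1.21 × 10^-1 M
Ka = [H+][A-]/[HA] = (9.33 × 10^-3)² / 1.21 × 10^-1 = 7.2 × 10^-4

Ka = 7.2 × 10^-4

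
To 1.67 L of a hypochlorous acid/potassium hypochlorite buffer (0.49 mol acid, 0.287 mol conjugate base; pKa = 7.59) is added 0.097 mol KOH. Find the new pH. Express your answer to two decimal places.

OH- converts HOCl to OCl-: HOCl → 0.393 mol, OCl- → 0.384 mol.
pH = pKa + log(n_OCl-/n_HOCl) = 7.59 + log(0.384/0.393) = 7.59 + (-0.010)

pH = 7.58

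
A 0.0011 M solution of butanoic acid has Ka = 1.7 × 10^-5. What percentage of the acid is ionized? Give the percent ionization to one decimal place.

11.7%

CH3(CH2)2COOH ⇌ CH3(CH2)2COO- + H+; let x = [H+] at equilibrium.
Ka = x²/(C₀ − x); solving the quadratic gives x = 1.29 × 10^-4 M.
Fraction ionized = 1.29 × 10^-4 / 0.0011 = 0.1173 → 11.7%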